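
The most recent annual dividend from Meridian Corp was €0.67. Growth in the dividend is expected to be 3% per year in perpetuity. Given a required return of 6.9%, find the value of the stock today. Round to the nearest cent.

D₁ = D₀ × (1 + g) = €0.67 × 1.03 = €0.6901
Growing perpetuity: P = D₁ / (r − g) = €0.6901 / (0.069 − 0.03) = €17.69

€17.69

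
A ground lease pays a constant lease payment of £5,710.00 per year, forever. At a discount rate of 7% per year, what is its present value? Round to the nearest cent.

£81571.43

Level perpetuity: PV = C / r = £5,710.00 / 0.07 = £81,571.43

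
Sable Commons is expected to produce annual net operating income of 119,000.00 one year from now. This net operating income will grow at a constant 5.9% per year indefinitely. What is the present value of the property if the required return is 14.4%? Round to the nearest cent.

Growing perpetuity: P = D₁ / (r − g) = 119,000.0000 / (0.144 − 0.059) = 1,400,000.00

1400000.00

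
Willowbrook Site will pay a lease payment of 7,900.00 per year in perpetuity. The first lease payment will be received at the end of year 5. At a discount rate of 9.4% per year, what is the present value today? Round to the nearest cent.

Value at end of year 4: C / r = 7,900.00 / 0.094 = 84,042.5532
Discount to today: PV = 84,042.5532 / (1 + 0.094)^4 = 84,042.5532 / 1.432416 = 58,671.87

58671.87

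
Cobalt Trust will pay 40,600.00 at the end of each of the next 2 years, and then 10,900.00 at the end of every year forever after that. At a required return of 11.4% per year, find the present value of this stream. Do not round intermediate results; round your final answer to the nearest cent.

PV of 2-year annuity: 40,600.00 × [1 − (1+0.114)^−2] / 0.114 = 69160.89979
Perpetuity value at year 2: 10,900.00 / 0.114 = 95614.03509
PV of perpetuity: 95614.03509 / (1+0.114)^2 = 77046.20731
Total PV = 69160.89979 + 77046.20731 = 146207.10710

146207.11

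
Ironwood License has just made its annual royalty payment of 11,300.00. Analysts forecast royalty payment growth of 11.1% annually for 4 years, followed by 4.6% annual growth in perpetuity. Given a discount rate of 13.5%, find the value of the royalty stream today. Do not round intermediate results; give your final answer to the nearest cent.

164785.61

D_1 = 12554.30000
D_2 = 13947.82730
D_3 = 15496.03613
D_4 = 17216.09614
Terminal value at year 4: TV = D_4×(1+g_2)/(r−g_2) = 18008.03656/0.089 = 202337.48947
P_0 = D_1/(1+r)^1 + D_2/(1+r)^2 + D_3/(1+r)^3 + D_4/(1+r)^4 + TV/(1+r)^4
    = 11061.05727 + 10827.16707 + 10598.22257 + 10374.11918 + 121925.04120 = 164785.60729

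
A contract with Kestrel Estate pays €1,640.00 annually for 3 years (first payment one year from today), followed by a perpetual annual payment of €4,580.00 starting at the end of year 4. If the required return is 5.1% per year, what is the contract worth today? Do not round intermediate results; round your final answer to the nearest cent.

€81812.55

PV of 3-year annuity: €1,640.00 × [1 − (1+0.051)^−3] / 0.051 = 4457.77131
Perpetuity value at year 3: €4,580.00 / 0.051 = 89803.92157
PV of perpetuity: 89803.92157 / (1+0.051)^3 = 77354.77973
Total PV = 4457.77131 + 77354.77973 = 81812.55105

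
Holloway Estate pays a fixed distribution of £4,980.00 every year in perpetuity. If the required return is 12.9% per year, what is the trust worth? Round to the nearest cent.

Level perpetuity: PV = C / r = £4,980.00 / 0.129 = £38,604.65

£38604.65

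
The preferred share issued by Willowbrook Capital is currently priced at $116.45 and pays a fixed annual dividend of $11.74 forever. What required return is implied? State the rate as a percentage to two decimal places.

P = C/r ⇒ r = C/P = $11.74/$116.45 = 0.100816

10.08%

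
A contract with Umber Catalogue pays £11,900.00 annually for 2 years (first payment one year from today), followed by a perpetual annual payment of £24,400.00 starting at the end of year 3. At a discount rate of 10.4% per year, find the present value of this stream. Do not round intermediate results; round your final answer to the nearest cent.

PV of 2-year annuity: £11,900.00 × [1 − (1+0.104)^−2] / 0.104 = 20542.55934
Perpetuity value at year 2: £24,400.00 / 0.104 = 234615.38462
PV of perpetuity: 234615.38462 / (1+0.104)^2 = 192494.50665
Total PV = 20542.55934 + 192494.50665 = 213037.06598

£213037.07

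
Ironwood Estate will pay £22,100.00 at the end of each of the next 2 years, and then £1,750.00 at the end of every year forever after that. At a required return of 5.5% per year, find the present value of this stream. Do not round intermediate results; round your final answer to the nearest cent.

£69390.79

PV of 2-year annuity: £22,100.00 × [1 − (1+0.055)^−2] / 0.055 = 40803.66569
Perpetuity value at year 2: £1,750.00 / 0.055 = 31818.18182
PV of perpetuity: 31818.18182 / (1+0.055)^2 = 28587.12232
Total PV = 40803.66569 + 28587.12232 = 69390.78800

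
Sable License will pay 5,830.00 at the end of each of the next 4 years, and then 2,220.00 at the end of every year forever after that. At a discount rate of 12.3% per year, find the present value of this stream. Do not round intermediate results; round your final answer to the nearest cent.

PV of 4-year annuity: 5,830.00 × [1 − (1+0.123)^−4] / 0.123 = 17596.44206
Perpetuity value at year 4: 2,220.00 / 0.123 = 18048.78049
PV of perpetuity: 18048.78049 / (1+0.123)^4 = 11348.24852
Total PV = 17596.44206 + 11348.24852 = 28944.69058

28944.69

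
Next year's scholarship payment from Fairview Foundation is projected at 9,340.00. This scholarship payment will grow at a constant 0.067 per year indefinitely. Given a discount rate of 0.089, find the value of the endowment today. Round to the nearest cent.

Growing perpetuity: P = D₁ / (r − g) = 9,340.0000 / (0.089 − 0.067) = 424,545.45

424545.45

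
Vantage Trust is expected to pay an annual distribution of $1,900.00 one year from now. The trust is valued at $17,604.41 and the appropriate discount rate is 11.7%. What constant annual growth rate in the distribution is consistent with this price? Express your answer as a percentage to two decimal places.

P = D₁/(r−g) ⇒ g = r − D₁/P = 0.117 − $1,900.00/$17,604.41 = 0.009072

0.91%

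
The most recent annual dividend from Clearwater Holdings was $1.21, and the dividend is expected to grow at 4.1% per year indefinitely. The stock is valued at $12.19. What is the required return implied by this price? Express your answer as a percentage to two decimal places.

D₁ = $1.21 × 1.041 = $1.2596
P = D₁/(r − g) ⇒ r = D₁/P + g = $1.2596/$12.19 + 0.041 = 0.103331 + 0.041 = 0.144331

14.43%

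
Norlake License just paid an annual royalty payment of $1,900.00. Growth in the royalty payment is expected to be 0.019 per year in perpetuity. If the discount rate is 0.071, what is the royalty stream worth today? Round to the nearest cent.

$37232.69

D₁ = D₀ × (1 + g) = $1,900.00 × 1.019 = $1,936.1000
Growing perpetuity: P = D₁ / (r − g) = $1,936.1000 / (0.071 − 0.019) = $37,232.69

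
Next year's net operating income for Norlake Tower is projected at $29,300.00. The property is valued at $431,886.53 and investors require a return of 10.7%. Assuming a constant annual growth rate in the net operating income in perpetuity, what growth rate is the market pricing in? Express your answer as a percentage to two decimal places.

P = D₁/(r−g) ⇒ g = r − D₁/P = 0.107 − $29,300.00/$431,886.53 = 0.039158

3.92%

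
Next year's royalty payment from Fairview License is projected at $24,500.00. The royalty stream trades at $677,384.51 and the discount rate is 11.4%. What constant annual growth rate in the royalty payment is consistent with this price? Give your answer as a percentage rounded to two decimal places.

P = D₁/(r−g) ⇒ g = r − D₁/P = 0.114 − $24,500.00/$677,384.51 = 0.077831

7.78%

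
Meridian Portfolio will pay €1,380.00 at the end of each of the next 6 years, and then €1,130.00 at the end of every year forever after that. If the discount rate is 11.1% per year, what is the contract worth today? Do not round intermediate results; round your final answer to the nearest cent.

€11234.77

PV of 6-year annuity: €1,380.00 × [1 − (1+0.111)^−6] / 0.111 = 5821.36246
Perpetuity value at year 6: €1,130.00 / 0.111 = 10180.18018
PV of perpetuity: 10180.18018 / (1+0.111)^6 = 5413.41237
Total PV = 5821.36246 + 5413.41237 = 11234.77483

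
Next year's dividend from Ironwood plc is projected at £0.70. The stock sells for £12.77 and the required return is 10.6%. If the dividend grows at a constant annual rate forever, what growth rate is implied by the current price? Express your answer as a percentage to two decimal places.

P = D₁/(r−g) ⇒ g = r − D₁/P = 0.106 − £0.70/£12.77 = 0.051184

5.12%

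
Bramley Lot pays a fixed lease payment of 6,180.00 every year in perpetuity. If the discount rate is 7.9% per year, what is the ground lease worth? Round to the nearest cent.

78227.85

Level perpetuity: PV = C / r = 6,180.00 / 0.079 = 78,227.85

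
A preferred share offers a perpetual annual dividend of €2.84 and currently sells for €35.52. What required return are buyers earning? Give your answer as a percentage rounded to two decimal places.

P = C/r ⇒ r = C/P = €2.84/€35.52 = 0.079955

8.00%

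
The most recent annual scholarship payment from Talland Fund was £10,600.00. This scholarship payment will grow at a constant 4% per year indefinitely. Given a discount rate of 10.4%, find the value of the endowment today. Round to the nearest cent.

£172250.00

D₁ = D₀ × (1 + g) = £10,600.00 × 1.04 = £11,024.0000
Growing perpetuity: P = D₁ / (r − g) = £11,024.0000 / (0.104 − 0.04) = £172,250.00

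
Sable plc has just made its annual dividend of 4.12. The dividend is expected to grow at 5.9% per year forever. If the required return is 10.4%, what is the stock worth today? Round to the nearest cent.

D₁ = D₀ × (1 + g) = 4.12 × 1.059 = 4.3631
Growing perpetuity: P = D₁ / (r − g) = 4.3631 / (0.104 − 0.059) = 96.96

96.96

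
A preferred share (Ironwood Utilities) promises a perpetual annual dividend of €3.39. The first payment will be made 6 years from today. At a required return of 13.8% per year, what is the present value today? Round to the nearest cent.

€12.87

Value at end of year 5: C / r = €3.39 / 0.138 = €24.5652
Discount to today: PV = €24.5652 / (1 + 0.138)^5 = €24.5652 / 1.908584 = €12.87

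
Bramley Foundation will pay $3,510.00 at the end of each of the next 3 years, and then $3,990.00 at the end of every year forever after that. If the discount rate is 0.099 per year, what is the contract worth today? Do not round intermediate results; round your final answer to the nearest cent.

PV of 3-year annuity: $3,510.00 × [1 − (1+0.099)^−3] / 0.099 = 8744.24061
Perpetuity value at year 3: $3,990.00 / 0.099 = 40303.03030
PV of perpetuity: 40303.03030 / (1+0.099)^3 = 30362.99610
Total PV = 8744.24061 + 30362.99610 = 39107.23671

$39107.24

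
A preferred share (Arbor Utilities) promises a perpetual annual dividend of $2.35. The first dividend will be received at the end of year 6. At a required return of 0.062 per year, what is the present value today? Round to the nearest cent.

$28.06

Value at end of year 5: C / r = $2.35 / 0.062 = $37.9032
Discount to today: PV = $37.9032 / (1 + 0.062)^5 = $37.9032 / 1.350898 = $28.06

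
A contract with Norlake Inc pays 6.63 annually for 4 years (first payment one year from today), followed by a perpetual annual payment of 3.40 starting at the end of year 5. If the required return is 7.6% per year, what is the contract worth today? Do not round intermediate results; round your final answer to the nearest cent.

PV of 4-year annuity: 6.63 × [1 − (1+0.076)^−4] / 0.076 = 22.15635
Perpetuity value at year 4: 3.40 / 0.076 = 44.73684
PV of perpetuity: 44.73684 / (1+0.076)^4 = 33.37461
Total PV = 22.15635 + 33.37461 = 55.53096

55.53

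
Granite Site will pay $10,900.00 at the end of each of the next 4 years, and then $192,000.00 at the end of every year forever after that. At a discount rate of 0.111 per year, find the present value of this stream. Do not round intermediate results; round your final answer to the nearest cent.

PV of 4-year annuity: $10,900.00 × [1 − (1+0.111)^−4] / 0.111 = 33744.58278
Perpetuity value at year 4: $192,000.00 / 0.111 = 1729729.72973
PV of perpetuity: 1729729.72973 / (1+0.111)^4 = 1135329.73946
Total PV = 33744.58278 + 1135329.73946 = 1169074.32224

$1169074.32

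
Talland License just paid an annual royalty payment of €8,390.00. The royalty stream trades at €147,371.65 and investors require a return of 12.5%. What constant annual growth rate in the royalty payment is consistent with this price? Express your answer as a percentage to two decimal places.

6.44%

P = D₀(1+g)/(r−g) ⇒ P(r−g) = D₀(1+g) ⇒ g(P+D₀) = P·r − D₀
g = (P·r − D₀)/(P + D₀) = (€147,371.65×0.125 − €8,390.00) / (€147,371.65 + €8,390.00) = 0.064403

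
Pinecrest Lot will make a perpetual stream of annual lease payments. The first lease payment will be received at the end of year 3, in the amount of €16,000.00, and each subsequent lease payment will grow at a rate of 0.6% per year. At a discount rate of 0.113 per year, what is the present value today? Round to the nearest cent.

Value at end of year 2: C₁ / (r − g) = €16,000.00 / (0.113 − 0.006) = €149,532.7103
Discount to today: PV = €149,532.7103 / (1 + 0.113)^2 = €149,532.7103 / 1.238769 = €120,710.73

€120710.73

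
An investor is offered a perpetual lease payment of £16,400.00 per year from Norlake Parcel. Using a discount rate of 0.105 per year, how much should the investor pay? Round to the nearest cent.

£156190.48

Level perpetuity: PV = C / r = £16,400.00 / 0.105 = £156,190.48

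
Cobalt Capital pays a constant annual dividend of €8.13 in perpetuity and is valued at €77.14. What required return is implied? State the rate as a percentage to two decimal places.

P = C/r ⇒ r = C/P = €8.13/€77.14 = 0.105393

10.54%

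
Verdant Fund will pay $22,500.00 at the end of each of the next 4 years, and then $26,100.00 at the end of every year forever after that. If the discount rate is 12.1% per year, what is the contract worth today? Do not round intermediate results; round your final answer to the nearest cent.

$204791.01

PV of 4-year annuity: $22,500.00 × [1 − (1+0.121)^−4] / 0.121 = 68196.67656
Perpetuity value at year 4: $26,100.00 / 0.121 = 215702.47934
PV of perpetuity: 215702.47934 / (1+0.121)^4 = 136594.33453
Total PV = 68196.67656 + 136594.33453 = 204791.01109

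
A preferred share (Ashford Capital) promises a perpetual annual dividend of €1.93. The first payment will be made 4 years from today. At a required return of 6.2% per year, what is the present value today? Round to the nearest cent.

Value at end of year 3: C / r = €1.93 / 0.062 = €31.1290
Discount to today: PV = €31.1290 / (1 + 0.062)^3 = €31.1290 / 1.197770 = €25.99

€25.99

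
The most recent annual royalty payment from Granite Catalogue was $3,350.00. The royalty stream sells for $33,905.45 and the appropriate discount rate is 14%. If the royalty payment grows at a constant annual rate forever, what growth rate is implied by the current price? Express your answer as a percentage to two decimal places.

3.75%

P = D₀(1+g)/(r−g) ⇒ P(r−g) = D₀(1+g) ⇒ g(P+D₀) = P·r − D₀
g = (P·r − D₀)/(P + D₀) = ($33,905.45×0.14 − $3,350.00) / ($33,905.45 + $3,350.00) = 0.037492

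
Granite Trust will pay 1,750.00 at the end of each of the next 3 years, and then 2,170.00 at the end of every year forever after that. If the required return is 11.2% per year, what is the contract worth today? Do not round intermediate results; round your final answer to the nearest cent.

PV of 3-year annuity: 1,750.00 × [1 − (1+0.112)^−3] / 0.112 = 4261.66882
Perpetuity value at year 3: 2,170.00 / 0.112 = 19375.00000
PV of perpetuity: 19375.00000 / (1+0.112)^3 = 14090.53067
Total PV = 4261.66882 + 14090.53067 = 18352.19948

18352.20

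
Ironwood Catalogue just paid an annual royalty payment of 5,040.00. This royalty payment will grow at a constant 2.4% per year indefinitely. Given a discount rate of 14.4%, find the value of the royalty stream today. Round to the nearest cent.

D₁ = D₀ × (1 + g) = 5,040.00 × 1.024 = 5,160.9600
Growing perpetuity: P = D₁ / (r − g) = 5,160.9600 / (0.144 − 0.024) = 43,008.00

43008.00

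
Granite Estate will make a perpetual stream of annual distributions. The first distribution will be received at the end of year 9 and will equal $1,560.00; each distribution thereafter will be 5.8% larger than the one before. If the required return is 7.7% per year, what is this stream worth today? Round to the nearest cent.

Value at end of year 8: C₁ / (r − g) = $1,560.00 / (0.077 − 0.058) = $82,105.2632
Discount to today: PV = $82,105.2632 / (1 + 0.077)^8 = $82,105.2632 / 1.810196 = $45,357.11

$45357.11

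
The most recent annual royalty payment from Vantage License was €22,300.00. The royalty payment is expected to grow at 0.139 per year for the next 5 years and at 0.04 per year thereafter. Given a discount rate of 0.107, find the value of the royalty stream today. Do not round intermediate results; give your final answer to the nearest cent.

D_1 = 25399.70000
D_2 = 28930.25830
D_3 = 32951.56420
D_4 = 37531.83163
D_5 = 42748.75622
Terminal value at year 5: TV = D_5×(1+g_2)/(r−g_2) = 44458.70647/0.067 = 663562.78318
P_0 = D_1/(1+r)^1 + D_2/(1+r)^2 + D_3/(1+r)^3 + D_4/(1+r)^4 + D_5/(1+r)^5 + TV/(1+r)^5
    = 22944.62511 + 23607.88438 + 24290.31644 + 24992.47555 + 25714.93193 + 399157.15236 = 520707.38577

€520707.39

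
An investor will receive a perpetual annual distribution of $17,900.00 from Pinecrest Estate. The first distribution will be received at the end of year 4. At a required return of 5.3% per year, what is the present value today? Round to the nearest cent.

$289262.44

Value at end of year 3: C / r = $17,900.00 / 0.053 = $337,735.8491
Discount to today: PV = $337,735.8491 / (1 + 0.053)^3 = $337,735.8491 / 1.167576 = $289,262.44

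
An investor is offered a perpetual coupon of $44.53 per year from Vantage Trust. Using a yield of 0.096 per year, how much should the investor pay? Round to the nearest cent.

Level perpetuity: PV = C / r = $44.53 / 0.096 = $463.85

$463.85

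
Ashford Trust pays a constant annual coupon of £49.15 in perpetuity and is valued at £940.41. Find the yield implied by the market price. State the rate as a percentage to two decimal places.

P = C/r ⇒ r = C/P = £49.15/£940.41 = 0.052264

5.23%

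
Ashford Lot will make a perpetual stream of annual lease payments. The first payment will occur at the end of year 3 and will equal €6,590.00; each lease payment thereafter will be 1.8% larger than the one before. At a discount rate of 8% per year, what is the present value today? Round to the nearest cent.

Value at end of year 2: C₁ / (r − g) = €6,590.00 / (0.08 − 0.018) = €106,290.3226
Discount to today: PV = €106,290.3226 / (1 + 0.08)^2 = €106,290.3226 / 1.166400 = €91,126.82

€91126.82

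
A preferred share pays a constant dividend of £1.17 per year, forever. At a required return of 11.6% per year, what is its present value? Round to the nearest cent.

Level perpetuity: PV = C / r = £1.17 / 0.116 = £10.09

£10.09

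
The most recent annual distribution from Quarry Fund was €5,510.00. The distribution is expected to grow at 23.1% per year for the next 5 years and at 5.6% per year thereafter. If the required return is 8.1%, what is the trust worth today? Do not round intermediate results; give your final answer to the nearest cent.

D_1 = 6782.81000
D_2 = 8349.63911
D_3 = 10278.40574
D_4 = 12652.71747
D_5 = 15575.49521
Terminal value at year 5: TV = D_5×(1+g_2)/(r−g_2) = 16447.72294/0.025 = 657908.91755
P_0 = D_1/(1+r)^1 + D_2/(1+r)^2 + D_3/(1+r)^3 + D_4/(1+r)^4 + D_5/(1+r)^5 + TV/(1+r)^5
    = 6274.56984 + 7145.23171 + 8136.70697 + 9265.75974 + 10551.48033 + 445694.52922 = 487068.27781

€487068.28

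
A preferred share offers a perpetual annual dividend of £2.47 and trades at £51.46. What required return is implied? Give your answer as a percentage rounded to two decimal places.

4.80%

P = C/r ⇒ r = C/P = £2.47/£51.46 = 0.047998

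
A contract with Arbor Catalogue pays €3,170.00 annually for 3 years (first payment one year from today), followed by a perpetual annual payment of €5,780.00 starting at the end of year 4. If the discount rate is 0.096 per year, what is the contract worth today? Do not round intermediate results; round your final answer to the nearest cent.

PV of 3-year annuity: €3,170.00 × [1 − (1+0.096)^−3] / 0.096 = 7939.16811
Perpetuity value at year 3: €5,780.00 / 0.096 = 60208.33333
PV of perpetuity: 60208.33333 / (1+0.096)^3 = 45732.49999
Total PV = 7939.16811 + 45732.49999 = 53671.66810

€53671.67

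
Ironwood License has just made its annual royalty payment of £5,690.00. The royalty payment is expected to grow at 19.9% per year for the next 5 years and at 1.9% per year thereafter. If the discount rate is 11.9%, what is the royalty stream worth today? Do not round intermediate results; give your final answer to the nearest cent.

£117055.82

D_1 = 6822.31000
D_2 = 8179.94969
D_3 = 9807.75968
D_4 = 11759.50385
D_5 = 14099.64512
Terminal value at year 5: TV = D_5×(1+g_2)/(r−g_2) = 14367.53838/0.1 = 143675.38379
P_0 = D_1/(1+r)^1 + D_2/(1+r)^2 + D_3/(1+r)^3 + D_4/(1+r)^4 + D_5/(1+r)^5 + TV/(1+r)^5
    = 6096.79178 + 6532.66608 + 6999.70208 + 7500.12761 + 8036.32976 + 81890.20028 = 117055.81759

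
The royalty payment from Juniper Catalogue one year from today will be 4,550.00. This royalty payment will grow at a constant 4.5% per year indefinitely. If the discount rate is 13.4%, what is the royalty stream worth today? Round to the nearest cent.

51123.60

Growing perpetuity: P = D₁ / (r − g) = 4,550.0000 / (0.134 − 0.045) = 51,123.60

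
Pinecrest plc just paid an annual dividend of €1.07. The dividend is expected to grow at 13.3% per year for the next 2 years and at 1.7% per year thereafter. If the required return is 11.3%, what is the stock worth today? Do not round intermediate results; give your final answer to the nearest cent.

€13.94

D_1 = 1.21231
D_2 = 1.37355
Terminal value at year 2: TV = D_2×(1+g_2)/(r−g_2) = 1.39690/0.096 = 14.55102
P_0 = D_1/(1+r)^1 + D_2/(1+r)^2 + TV/(1+r)^2
    = 1.08923 + 1.10880 + 11.74635 = 13.94438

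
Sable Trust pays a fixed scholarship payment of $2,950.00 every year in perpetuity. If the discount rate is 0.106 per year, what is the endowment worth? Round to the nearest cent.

Level perpetuity: PV = C / r = $2,950.00 / 0.106 = $27,830.19

$27830.19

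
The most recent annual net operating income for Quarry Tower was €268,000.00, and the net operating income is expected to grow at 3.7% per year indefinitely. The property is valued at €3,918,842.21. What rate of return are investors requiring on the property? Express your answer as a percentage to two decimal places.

10.79%

D₁ = €268,000.00 × 1.037 = €277,916.0000
P = D₁/(r − g) ⇒ r = D₁/P + g = €277,916.0000/€3,918,842.21 + 0.037 = 0.070918 + 0.037 = 0.107918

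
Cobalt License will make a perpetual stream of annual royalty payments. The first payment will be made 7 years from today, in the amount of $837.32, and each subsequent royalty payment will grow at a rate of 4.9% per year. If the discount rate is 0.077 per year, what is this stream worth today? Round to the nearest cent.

Value at end of year 6: C₁ / (r − g) = $837.32 / (0.077 − 0.049) = $29,904.2857
Discount to today: PV = $29,904.2857 / (1 + 0.077)^6 = $29,904.2857 / 1.560609 = $19,161.93

$19161.93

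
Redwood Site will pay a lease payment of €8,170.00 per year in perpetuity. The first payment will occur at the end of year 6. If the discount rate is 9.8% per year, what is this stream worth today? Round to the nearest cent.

€52237.73

Value at end of year 5: C / r = €8,170.00 / 0.098 = €83,367.3469
Discount to today: PV = €83,367.3469 / (1 + 0.098)^5 = €83,367.3469 / 1.595922 = €52,237.73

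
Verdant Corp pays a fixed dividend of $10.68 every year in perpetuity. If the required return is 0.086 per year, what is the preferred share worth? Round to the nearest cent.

Level perpetuity: PV = C / r = $10.68 / 0.086 = $124.19

$124.19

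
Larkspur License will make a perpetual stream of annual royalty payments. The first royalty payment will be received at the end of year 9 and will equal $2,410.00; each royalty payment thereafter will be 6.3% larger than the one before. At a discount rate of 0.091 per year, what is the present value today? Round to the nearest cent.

$42880.62

Value at end of year 8: C₁ / (r − g) = $2,410.00 / (0.091 − 0.063) = $86,071.4286
Discount to today: PV = $86,071.4286 / (1 + 0.091)^8 = $86,071.4286 / 2.007234 = $42,880.62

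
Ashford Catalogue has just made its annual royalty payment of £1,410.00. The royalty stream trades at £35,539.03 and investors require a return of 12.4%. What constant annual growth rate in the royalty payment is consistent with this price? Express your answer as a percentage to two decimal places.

8.11%

P = D₀(1+g)/(r−g) ⇒ P(r−g) = D₀(1+g) ⇒ g(P+D₀) = P·r − D₀
g = (P·r − D₀)/(P + D₀) = (£35,539.03×0.124 − £1,410.00) / (£35,539.03 + £1,410.00) = 0.081107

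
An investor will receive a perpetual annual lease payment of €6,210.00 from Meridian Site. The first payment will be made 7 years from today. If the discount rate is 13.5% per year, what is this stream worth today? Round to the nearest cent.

€21517.05

Value at end of year 6: C / r = €6,210.00 / 0.135 = €46,000.0000
Discount to today: PV = €46,000.0000 / (1 + 0.135)^6 = €46,000.0000 / 2.137840 = €21,517.05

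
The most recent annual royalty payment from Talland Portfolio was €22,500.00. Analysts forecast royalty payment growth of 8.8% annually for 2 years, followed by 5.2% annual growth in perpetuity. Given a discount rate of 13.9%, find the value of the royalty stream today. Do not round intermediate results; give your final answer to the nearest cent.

€290272.77

D_1 = 24480.00000
D_2 = 26634.24000
Terminal value at year 2: TV = D_2×(1+g_2)/(r−g_2) = 28019.22048/0.087 = 322060.00552
P_0 = D_1/(1+r)^1 + D_2/(1+r)^2 + TV/(1+r)^2
    = 21492.53731 + 20530.18490 + 248250.05185 = 290272.77406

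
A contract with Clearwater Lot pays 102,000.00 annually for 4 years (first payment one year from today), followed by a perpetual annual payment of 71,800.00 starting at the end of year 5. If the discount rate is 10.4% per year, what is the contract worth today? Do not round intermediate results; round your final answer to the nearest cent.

PV of 4-year annuity: 102,000.00 × [1 − (1+0.104)^−4] / 0.104 = 320546.39915
Perpetuity value at year 4: 71,800.00 / 0.104 = 690384.61538
PV of perpetuity: 690384.61538 / (1+0.104)^4 = 464745.09128
Total PV = 320546.39915 + 464745.09128 = 785291.49043

785291.49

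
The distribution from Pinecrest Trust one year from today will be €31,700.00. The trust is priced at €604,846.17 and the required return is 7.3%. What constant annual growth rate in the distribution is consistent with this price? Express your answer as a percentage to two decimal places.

2.06%

P = D₁/(r−g) ⇒ g = r − D₁/P = 0.073 − €31,700.00/€604,846.17 = 0.020590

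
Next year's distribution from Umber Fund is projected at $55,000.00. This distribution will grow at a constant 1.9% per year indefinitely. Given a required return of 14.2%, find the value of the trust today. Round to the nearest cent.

Growing perpetuity: P = D₁ / (r − g) = $55,000.0000 / (0.142 − 0.019) = $447,154.47

$447154.47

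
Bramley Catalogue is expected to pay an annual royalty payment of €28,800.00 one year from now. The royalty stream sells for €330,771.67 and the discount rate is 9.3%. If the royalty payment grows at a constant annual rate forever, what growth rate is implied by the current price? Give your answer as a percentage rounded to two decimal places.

0.59%

P = D₁/(r−g) ⇒ g = r − D₁/P = 0.093 − €28,800.00/€330,771.67 = 0.005931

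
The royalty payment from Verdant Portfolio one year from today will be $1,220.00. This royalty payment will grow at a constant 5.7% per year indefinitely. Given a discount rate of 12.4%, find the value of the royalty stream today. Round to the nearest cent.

Growing perpetuity: P = D₁ / (r − g) = $1,220.0000 / (0.124 − 0.057) = $18,208.96

$18208.96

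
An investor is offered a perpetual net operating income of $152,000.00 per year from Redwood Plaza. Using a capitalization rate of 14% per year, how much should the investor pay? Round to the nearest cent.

$1085714.29

Level perpetuity: PV = C / r = $152,000.00 / 0.14 = $1,085,714.29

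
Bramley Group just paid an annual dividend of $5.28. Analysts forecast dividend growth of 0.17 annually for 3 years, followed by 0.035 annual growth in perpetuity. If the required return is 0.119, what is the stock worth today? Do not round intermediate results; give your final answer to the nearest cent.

$91.69

D_1 = 6.17760
D_2 = 7.22779
D_3 = 8.45652
Terminal value at year 3: TV = D_3×(1+g_2)/(r−g_2) = 8.75249/0.084 = 104.19637
P_0 = D_1/(1+r)^1 + D_2/(1+r)^2 + D_3/(1+r)^3 + TV/(1+r)^3
    = 5.52064 + 5.77225 + 6.03533 + 74.36393 = 91.69216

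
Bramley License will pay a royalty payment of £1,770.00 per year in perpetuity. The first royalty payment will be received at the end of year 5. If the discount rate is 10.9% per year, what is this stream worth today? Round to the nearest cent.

Value at end of year 4: C / r = £1,770.00 / 0.109 = £16,238.5321
Discount to today: PV = £16,238.5321 / (1 + 0.109)^4 = £16,238.5321 / 1.512607 = £10,735.46

£10735.46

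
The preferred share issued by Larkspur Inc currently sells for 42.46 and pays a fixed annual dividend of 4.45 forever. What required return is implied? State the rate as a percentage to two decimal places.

P = C/r ⇒ r = C/P = 4.45/42.46 = 0.104805

10.48%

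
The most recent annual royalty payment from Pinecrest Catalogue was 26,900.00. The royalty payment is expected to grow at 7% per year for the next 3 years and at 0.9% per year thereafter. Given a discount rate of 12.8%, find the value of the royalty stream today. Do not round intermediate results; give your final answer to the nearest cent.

D_1 = 28783.00000
D_2 = 30797.81000
D_3 = 32953.65670
Terminal value at year 3: TV = D_3×(1+g_2)/(r−g_2) = 33250.23961/0.119 = 279413.77824
P_0 = D_1/(1+r)^1 + D_2/(1+r)^2 + D_3/(1+r)^3 + TV/(1+r)^3
    = 25516.84397 + 24204.80767 + 22960.23422 + 194679.63304 = 267361.51891

267361.52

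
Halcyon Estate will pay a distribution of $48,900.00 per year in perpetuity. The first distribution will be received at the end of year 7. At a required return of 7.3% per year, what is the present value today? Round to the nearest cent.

Value at end of year 6: C / r = $48,900.00 / 0.073 = $669,863.0137
Discount to today: PV = $669,863.0137 / (1 + 0.073)^6 = $669,863.0137 / 1.526154 = $438,922.32

$438922.32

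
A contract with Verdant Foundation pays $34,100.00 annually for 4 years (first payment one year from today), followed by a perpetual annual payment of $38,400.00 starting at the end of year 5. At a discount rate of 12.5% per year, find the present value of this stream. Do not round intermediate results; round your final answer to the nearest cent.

$294275.75

PV of 4-year annuity: $34,100.00 × [1 − (1+0.125)^−4] / 0.125 = 102492.30300
Perpetuity value at year 4: $38,400.00 / 0.125 = 307200.00000
PV of perpetuity: 307200.00000 / (1+0.125)^4 = 191783.44765
Total PV = 102492.30300 + 191783.44765 = 294275.75065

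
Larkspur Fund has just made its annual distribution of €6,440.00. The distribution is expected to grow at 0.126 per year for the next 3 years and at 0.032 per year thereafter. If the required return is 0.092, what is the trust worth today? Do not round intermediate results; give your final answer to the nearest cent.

€141988.19

D_1 = 7251.44000
D_2 = 8165.12144
D_3 = 9193.92674
Terminal value at year 3: TV = D_3×(1+g_2)/(r−g_2) = 9488.13240/0.06 = 158135.53995
P_0 = D_1/(1+r)^1 + D_2/(1+r)^2 + D_3/(1+r)^3 + TV/(1+r)^3
    = 6640.51282 + 6847.26871 + 7060.46206 + 121439.94747 = 141988.19107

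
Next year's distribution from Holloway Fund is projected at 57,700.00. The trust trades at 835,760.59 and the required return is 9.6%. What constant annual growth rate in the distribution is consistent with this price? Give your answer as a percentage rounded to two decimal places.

P = D₁/(r−g) ⇒ g = r − D₁/P = 0.096 − 57,700.00/835,760.59 = 0.026961

2.70%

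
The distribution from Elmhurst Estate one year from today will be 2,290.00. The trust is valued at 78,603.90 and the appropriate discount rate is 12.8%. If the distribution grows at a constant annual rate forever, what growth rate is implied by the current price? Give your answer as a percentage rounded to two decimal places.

9.89%

P = D₁/(r−g) ⇒ g = r − D₁/P = 0.128 − 2,290.00/78,603.90 = 0.098867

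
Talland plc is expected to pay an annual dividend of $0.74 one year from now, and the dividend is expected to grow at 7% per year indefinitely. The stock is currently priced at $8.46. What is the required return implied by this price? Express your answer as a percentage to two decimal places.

15.75%

P = D₁/(r − g) ⇒ r = D₁/P + g = $0.7400/$8.46 + 0.07 = 0.087470 + 0.07 = 0.157470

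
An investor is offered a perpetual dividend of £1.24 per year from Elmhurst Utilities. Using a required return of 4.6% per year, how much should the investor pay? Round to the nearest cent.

Level perpetuity: PV = C / r = £1.24 / 0.046 = £26.96

£26.96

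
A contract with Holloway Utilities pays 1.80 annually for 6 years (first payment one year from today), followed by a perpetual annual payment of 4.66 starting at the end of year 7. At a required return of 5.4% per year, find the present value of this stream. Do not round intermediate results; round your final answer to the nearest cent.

PV of 6-year annuity: 1.80 × [1 − (1+0.054)^−6] / 0.054 = 9.02053
Perpetuity value at year 6: 4.66 / 0.054 = 86.29630
PV of perpetuity: 86.29630 / (1+0.054)^6 = 62.94315
Total PV = 9.02053 + 62.94315 = 71.96368

71.96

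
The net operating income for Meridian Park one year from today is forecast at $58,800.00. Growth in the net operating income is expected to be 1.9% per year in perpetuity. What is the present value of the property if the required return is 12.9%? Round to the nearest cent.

Growing perpetuity: P = D₁ / (r − g) = $58,800.0000 / (0.129 − 0.019) = $534,545.45

$534545.45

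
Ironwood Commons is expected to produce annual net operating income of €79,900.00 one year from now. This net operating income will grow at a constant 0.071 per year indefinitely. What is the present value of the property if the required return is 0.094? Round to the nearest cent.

€3473913.04

Growing perpetuity: P = D₁ / (r − g) = €79,900.0000 / (0.094 − 0.071) = €3,473,913.04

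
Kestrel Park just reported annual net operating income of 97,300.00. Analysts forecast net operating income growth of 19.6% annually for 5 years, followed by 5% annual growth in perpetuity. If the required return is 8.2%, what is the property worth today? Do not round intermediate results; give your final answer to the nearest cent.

D_1 = 116370.80000
D_2 = 139179.47680
D_3 = 166458.65425
D_4 = 199084.55049
D_5 = 238105.12238
Terminal value at year 5: TV = D_5×(1+g_2)/(r−g_2) = 250010.37850/0.032 = 7812824.32815
P_0 = D_1/(1+r)^1 + D_2/(1+r)^2 + D_3/(1+r)^3 + D_4/(1+r)^4 + D_5/(1+r)^5 + TV/(1+r)^5
    = 107551.57116 + 118883.25241 + 131408.84463 + 145254.13879 + 160558.17930 + 5268315.25815 = 5931971.24445

5931971.24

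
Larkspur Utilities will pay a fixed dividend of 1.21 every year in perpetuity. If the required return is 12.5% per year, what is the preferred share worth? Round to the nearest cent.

Level perpetuity: PV = C / r = 1.21 / 0.125 = 9.68

9.68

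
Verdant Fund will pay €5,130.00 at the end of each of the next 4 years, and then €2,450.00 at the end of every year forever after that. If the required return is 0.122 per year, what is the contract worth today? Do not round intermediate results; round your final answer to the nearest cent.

€28187.89

PV of 4-year annuity: €5,130.00 × [1 − (1+0.122)^−4] / 0.122 = 15516.19562
Perpetuity value at year 4: €2,450.00 / 0.122 = 20081.96721
PV of perpetuity: 20081.96721 / (1+0.122)^4 = 12671.69835
Total PV = 15516.19562 + 12671.69835 = 28187.89397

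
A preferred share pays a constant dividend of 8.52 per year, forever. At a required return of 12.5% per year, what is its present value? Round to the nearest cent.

68.16

Level perpetuity: PV = C / r = 8.52 / 0.125 = 68.16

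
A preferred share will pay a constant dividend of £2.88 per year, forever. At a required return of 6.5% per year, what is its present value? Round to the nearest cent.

Level perpetuity: PV = C / r = £2.88 / 0.065 = £44.31

£44.31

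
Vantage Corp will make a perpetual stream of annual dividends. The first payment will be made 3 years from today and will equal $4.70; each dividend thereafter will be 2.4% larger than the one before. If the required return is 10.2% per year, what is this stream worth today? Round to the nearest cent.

$49.62

Value at end of year 2: C₁ / (r − g) = $4.70 / (0.102 − 0.024) = $60.2564
Discount to today: PV = $60.2564 / (1 + 0.102)^2 = $60.2564 / 1.214404 = $49.62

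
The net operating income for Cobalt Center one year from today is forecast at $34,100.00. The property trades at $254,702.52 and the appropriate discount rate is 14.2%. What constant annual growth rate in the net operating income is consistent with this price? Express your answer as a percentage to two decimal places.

0.81%

P = D₁/(r−g) ⇒ g = r − D₁/P = 0.142 − $34,100.00/$254,702.52 = 0.008118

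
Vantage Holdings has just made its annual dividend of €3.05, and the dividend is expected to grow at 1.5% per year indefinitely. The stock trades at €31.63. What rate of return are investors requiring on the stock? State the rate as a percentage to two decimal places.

11.29%

D₁ = €3.05 × 1.015 = €3.0958
P = D₁/(r − g) ⇒ r = D₁/P + g = €3.0958/€31.63 + 0.015 = 0.097874 + 0.015 = 0.112874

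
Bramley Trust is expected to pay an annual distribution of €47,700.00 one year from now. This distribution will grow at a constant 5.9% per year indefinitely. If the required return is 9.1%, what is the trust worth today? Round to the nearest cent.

Growing perpetuity: P = D₁ / (r − g) = €47,700.0000 / (0.091 − 0.059) = €1,490,625.00

€1490625.00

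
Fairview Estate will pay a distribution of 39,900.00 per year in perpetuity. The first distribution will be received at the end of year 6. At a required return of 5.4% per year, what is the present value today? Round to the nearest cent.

Value at end of year 5: C / r = 39,900.00 / 0.054 = 738,888.8889
Discount to today: PV = 738,888.8889 / (1 + 0.054)^5 = 738,888.8889 / 1.300778 = 568,036.29

568036.29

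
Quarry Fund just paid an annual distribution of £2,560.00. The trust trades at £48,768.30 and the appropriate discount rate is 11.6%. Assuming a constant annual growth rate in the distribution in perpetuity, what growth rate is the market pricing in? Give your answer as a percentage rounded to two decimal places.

P = D₀(1+g)/(r−g) ⇒ P(r−g) = D₀(1+g) ⇒ g(P+D₀) = P·r − D₀
g = (P·r − D₀)/(P + D₀) = (£48,768.30×0.116 − £2,560.00) / (£48,768.30 + £2,560.00) = 0.060339

6.03%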